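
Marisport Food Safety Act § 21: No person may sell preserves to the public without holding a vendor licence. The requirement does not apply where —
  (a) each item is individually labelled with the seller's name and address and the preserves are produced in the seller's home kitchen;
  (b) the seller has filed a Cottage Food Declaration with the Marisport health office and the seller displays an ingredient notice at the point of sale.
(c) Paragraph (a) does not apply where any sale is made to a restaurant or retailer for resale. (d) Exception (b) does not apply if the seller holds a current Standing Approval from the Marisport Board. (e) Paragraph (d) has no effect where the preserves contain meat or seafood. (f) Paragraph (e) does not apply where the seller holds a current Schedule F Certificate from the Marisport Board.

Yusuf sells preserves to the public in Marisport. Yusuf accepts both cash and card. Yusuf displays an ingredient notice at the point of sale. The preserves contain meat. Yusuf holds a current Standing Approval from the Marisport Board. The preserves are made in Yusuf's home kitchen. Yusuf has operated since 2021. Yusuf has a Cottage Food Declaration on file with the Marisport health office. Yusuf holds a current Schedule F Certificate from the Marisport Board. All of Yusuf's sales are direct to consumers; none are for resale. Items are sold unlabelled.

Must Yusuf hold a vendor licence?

Yes — Yusuf must hold a vendor licence.

Exception (a) requires that each item is individually labelled with the seller's name and address; but items are sold unlabelled, so (a) is unavailable.
All of (b)'s requirements are met (a Cottage Food Declaration is on file; an ingredient notice is displayed). However, paragraphs (d)–(f) must be considered: (d) operates against (b): a current Standing Approval is held. (e) operates (the preserves contain meat), but is itself disapplied by (f): (f) applies — a current Schedule F Certificate is held. Exception (b) does not apply.
Every exception is unavailable, so the rule governs.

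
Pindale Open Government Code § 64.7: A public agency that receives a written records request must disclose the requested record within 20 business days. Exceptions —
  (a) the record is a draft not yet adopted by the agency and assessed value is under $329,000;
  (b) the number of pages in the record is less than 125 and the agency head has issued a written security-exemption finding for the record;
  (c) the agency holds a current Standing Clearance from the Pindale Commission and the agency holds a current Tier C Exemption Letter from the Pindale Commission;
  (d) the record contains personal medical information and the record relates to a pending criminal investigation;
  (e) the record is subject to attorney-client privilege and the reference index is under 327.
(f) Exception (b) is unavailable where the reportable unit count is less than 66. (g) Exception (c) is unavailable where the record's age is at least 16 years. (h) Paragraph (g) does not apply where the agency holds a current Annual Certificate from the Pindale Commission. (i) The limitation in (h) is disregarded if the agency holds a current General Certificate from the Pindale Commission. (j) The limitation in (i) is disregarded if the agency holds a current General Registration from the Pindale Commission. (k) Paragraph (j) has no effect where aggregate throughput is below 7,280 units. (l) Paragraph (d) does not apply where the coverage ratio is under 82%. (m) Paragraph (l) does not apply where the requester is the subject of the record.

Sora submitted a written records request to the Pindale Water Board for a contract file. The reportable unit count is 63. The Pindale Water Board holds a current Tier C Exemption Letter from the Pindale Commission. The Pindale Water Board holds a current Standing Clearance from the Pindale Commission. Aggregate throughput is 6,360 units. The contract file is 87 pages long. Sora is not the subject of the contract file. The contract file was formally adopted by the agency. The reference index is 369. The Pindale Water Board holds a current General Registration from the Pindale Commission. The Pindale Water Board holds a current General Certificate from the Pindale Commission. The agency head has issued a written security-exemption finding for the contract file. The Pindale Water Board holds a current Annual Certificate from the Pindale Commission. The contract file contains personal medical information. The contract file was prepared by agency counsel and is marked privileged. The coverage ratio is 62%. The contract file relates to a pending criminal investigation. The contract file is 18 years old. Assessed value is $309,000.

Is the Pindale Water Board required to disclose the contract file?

Yes — the Pindale Water Board must disclose the contract file.

Exception (a) requires that the record is a draft not yet adopted by the agency; but the contract file has been formally adopted, so (a) is unavailable.
Exception (b) is satisfied on its face — the number of pages in the record is 87, less than the 125 limit; a written security-exemption finding has been issued. But: (f) is triggered — the reportable unit count is 63, less than the 66 limit. Exception (b) does not apply.
All of (c)'s requirements are met (a current Standing Clearance is held; a current Tier C Exemption Letter is held). But: (g) operates — the record's age is 18 years, meeting the 16 years threshold. (h) would limit (g) — a current Annual Certificate is held — but (i) sets (h) aside: (i) operates — a current General Certificate is held. (j) would limit (i) — a current General Registration is held — but (k) sets (j) aside: (k) operates against (j): aggregate throughput is 6,360 units, below the 7,280 units limit. (c) is therefore removed.
Exception (d)'s conditions are all satisfied: the contract file contains personal medical information; the contract file relates to a pending investigation. But applying paragraphs (l)–(m): (l) operates — the coverage ratio is 62%, under the 82% limit. (m) does not operate here (Sora is not the subject of the contract file), so (l) stands. So (d) is unavailable.
Exception (e) fails — the reference index is 369, not under 327.
None of the exceptions is available; § 64.7 applies in full.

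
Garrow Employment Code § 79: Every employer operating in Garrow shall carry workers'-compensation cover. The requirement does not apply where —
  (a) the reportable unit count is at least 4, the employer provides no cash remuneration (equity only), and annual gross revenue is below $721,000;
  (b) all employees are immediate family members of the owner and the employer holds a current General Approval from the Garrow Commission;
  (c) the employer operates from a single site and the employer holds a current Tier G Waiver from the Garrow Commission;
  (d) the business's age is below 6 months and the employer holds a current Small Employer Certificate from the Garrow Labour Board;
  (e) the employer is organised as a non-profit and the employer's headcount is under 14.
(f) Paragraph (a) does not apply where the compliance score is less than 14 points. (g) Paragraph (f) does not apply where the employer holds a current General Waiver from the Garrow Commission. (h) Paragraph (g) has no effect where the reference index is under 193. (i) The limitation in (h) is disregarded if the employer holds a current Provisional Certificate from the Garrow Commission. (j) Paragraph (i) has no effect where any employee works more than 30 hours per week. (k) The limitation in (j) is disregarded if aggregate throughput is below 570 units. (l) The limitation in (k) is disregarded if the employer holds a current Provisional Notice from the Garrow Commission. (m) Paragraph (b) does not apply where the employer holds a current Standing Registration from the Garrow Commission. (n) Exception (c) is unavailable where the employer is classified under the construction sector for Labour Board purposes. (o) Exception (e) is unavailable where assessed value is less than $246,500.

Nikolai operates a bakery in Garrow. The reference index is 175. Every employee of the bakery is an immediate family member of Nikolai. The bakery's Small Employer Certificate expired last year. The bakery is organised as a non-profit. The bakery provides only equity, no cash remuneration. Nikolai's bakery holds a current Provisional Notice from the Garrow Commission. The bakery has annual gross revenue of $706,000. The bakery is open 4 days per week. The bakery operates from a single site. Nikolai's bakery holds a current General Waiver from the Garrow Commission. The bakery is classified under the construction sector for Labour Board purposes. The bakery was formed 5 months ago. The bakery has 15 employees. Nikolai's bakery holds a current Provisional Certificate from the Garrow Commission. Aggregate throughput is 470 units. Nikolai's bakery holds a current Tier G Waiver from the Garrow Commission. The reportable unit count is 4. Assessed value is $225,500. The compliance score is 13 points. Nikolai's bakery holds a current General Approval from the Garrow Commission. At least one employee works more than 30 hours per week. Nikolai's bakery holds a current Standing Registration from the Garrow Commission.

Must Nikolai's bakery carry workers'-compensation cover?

Yes — Nikolai's bakery must carry workers'-compensation cover.

Exception (a)'s conditions are all satisfied: the reportable unit count is 4, meeting the 4 threshold; remuneration is equity-only; annual gross revenue is $706,000, below the $721,000 limit. Turning to paragraphs (f)–(l): (f) operates — the compliance score is 13 points, less than the 14 points limit. (g) operates (a current General Waiver is held), but yields to (h): (h) operates against (g): the reference index is 175, under the 193 limit. (i) would limit (h) — a current Provisional Certificate is held — but (j) sets (i) aside: (j) is engaged — at least one employee exceeds 30 hours/week. (k) is engaged (aggregate throughput is 470 units, below the 570 units limit), but is itself disapplied by (l): (l) operates against (k): a current Provisional Notice is held. So (a) is unavailable.
Exception (b): every employee is an immediate family member; a current General Approval is held — every condition holds. Turning to paragraph (m): (m) operates against (b): a current Standing Registration is held. So (b) is unavailable.
Exception (c)'s conditions are all satisfied: the employer operates from a single site; a current Tier G Waiver is held. But: (n) is engaged — the bakery is classified under the construction sector. Exception (c) does not apply.
Exception (d) does not apply: the Small Employer Certificate has expired.
Exception (e) requires that the employer's headcount is under 14; but the employer's headcount is 15, not under 14, so (e) is unavailable.
No exception is made out. Nikolai's bakery falls within the general rule.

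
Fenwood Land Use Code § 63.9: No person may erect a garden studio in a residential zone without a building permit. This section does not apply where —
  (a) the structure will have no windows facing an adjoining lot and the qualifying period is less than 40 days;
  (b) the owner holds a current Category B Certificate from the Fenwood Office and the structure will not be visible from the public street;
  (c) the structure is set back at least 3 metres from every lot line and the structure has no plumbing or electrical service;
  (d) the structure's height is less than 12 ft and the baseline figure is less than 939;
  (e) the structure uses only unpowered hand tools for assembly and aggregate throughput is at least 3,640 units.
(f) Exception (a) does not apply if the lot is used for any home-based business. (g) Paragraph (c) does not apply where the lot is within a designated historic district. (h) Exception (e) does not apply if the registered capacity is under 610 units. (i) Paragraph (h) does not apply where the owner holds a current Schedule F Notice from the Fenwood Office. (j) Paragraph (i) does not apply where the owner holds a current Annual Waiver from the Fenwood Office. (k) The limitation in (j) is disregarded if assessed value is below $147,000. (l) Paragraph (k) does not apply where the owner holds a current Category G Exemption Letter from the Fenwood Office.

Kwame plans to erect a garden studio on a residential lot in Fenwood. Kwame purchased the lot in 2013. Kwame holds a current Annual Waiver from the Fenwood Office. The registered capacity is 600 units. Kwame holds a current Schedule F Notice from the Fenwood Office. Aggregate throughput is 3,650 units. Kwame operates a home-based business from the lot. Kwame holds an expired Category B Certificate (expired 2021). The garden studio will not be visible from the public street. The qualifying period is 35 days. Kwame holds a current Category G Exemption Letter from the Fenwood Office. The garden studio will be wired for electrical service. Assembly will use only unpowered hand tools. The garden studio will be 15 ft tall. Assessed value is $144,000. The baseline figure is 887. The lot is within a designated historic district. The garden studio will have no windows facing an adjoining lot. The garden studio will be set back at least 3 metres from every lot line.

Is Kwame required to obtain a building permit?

Exception (a) is satisfied on its face — no windows face an adjoining lot; the qualifying period is 35 days, less than the 40 days limit. Turning to paragraph (f): (f) is engaged — a home-based business operates on the lot. So (a) is unavailable.
Exception (b) requires that the owner holds a current Category B Certificate from the Fenwood Office; but no current Category B Certificate is held, so (b) is unavailable.
Exception (c) requires that the structure has no plumbing or electrical service; but electrical service is planned, so (c) is unavailable.
Exception (d) requires that the structure's height is less than 12 ft; but the structure's height is 15 ft, not less than 12 ft, so (d) is unavailable.
Exception (e): assembly uses only hand tools; aggregate throughput is 3,650 units, meeting the 3,640 units threshold — every condition holds. But: (h) operates against (e): the registered capacity is 600 units, under the 610 units limit. (i) would limit (h) — a current Schedule F Notice is held — but (j) sets (i) aside: (j) is triggered — a current Annual Waiver is held. (k) would limit (j) — assessed value is $144,000, below the $147,000 limit — but (l) sets (k) aside: (l) operates against (k): a current Category G Exemption Letter is held. Exception (e) does not apply.
No exception displaces § 63.9.

Yes — Kwame must obtain a building permit.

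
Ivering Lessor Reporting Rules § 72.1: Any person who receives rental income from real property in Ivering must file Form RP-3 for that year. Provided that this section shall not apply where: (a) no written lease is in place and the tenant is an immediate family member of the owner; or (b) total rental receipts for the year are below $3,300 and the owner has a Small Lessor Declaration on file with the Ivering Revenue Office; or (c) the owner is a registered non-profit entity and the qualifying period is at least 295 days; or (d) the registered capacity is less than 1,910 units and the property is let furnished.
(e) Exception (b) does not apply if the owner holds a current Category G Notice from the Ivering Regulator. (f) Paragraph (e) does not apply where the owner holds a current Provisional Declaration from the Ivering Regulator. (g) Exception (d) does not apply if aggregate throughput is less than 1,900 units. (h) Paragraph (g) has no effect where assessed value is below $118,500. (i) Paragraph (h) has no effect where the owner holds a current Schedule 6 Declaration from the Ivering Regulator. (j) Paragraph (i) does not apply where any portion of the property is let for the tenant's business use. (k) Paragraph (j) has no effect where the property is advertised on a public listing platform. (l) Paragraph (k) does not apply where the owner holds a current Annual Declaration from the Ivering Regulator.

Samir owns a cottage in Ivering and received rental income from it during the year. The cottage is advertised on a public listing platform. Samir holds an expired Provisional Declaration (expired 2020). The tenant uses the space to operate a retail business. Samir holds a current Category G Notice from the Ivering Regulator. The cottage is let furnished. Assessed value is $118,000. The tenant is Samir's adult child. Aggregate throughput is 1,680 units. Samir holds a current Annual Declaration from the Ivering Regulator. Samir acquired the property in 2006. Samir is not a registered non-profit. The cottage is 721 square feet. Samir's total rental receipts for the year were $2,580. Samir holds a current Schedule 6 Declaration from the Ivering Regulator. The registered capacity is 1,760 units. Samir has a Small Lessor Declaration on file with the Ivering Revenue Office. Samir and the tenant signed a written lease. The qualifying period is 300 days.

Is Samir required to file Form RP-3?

Exception (a) fails — a written lease is in place.
Exception (b): total rental receipts for the year are $2,580, below the $3,300 limit; a Small Lessor Declaration is on file — every condition holds. But: (e) operates against (b): a current Category G Notice is held. (f) is not engaged (the Provisional Declaration is not current), so (e) stands. So (b) is unavailable.
Exception (c) requires that the owner is a registered non-profit entity; but Samir is not a registered non-profit, so (c) is unavailable.
Exception (d) is satisfied on its face — the registered capacity is 1,760 units, less than the 1,910 units limit; the property is let furnished. Considering the limiting provisions: (g) would limit (d) — aggregate throughput is 1,680 units, less than the 1,900 units limit — but (h) sets (g) aside: (h) applies — assessed value is $118,000, below the $118,500 limit. (i) would limit (h) — a current Schedule 6 Declaration is held — but (j) sets (i) aside: (j) applies — the space is let for business use. (k) operates (the property is publicly advertised), but is itself disapplied by (l): (l) operates — a current Annual Declaration is held. Exception (d) stands.

No — exception (d) applies; Samir is not required to file Form RP-3.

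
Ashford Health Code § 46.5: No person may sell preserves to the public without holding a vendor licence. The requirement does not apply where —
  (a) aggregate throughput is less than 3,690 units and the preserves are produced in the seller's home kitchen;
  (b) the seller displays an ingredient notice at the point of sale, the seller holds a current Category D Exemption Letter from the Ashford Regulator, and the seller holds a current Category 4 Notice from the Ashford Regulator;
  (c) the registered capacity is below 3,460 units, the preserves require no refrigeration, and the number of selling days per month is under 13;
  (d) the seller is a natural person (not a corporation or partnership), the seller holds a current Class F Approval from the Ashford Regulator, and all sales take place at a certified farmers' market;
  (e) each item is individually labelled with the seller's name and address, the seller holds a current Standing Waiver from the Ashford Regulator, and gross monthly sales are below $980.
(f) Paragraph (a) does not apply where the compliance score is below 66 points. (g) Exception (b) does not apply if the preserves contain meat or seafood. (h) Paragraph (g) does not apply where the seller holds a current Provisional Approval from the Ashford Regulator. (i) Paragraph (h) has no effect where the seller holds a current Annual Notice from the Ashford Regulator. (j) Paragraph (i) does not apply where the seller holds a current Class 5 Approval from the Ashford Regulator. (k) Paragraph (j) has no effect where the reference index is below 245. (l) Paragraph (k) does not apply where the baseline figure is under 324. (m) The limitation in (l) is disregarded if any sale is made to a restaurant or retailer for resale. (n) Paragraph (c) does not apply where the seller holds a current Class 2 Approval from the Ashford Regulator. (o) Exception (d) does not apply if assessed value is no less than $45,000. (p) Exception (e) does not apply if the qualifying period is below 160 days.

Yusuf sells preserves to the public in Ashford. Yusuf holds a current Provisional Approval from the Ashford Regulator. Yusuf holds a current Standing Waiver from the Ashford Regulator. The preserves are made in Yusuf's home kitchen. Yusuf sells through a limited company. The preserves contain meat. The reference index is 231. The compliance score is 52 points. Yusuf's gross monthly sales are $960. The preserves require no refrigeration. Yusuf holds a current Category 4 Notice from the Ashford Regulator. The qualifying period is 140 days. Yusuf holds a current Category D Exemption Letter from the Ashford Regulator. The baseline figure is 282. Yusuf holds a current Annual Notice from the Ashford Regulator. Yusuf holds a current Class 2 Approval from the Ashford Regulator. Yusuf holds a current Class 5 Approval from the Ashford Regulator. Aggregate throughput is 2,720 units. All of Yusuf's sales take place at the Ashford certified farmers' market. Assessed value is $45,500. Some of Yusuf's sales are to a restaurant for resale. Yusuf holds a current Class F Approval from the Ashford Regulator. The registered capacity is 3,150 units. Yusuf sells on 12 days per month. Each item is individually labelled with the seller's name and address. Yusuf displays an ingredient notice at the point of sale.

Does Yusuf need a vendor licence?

Yes — Yusuf must hold a vendor licence.

All of (a)'s requirements are met (aggregate throughput is 2,720 units, less than the 3,690 units limit; the preserves are home-kitchen produced). However, paragraph (f) must be considered: (f) operates against (a): the compliance score is 52 points, below the 66 points limit. Exception (a) does not apply.
Exception (b)'s conditions are all satisfied: an ingredient notice is displayed; a current Category D Exemption Letter is held; a current Category 4 Notice is held. But: (g) operates — the preserves contain meat. (h) would limit (g) — a current Provisional Approval is held — but (i) sets (h) aside: (i) is engaged — a current Annual Notice is held. (j) would limit (i) — a current Class 5 Approval is held — but (k) sets (j) aside: (k) operates against (j): the reference index is 231, below the 245 limit. (l) is triggered (the baseline figure is 282, under the 324 limit), but is itself disapplied by (m): (m) is engaged — some sales are to a restaurant for resale. (b) is therefore removed.
All of (c)'s requirements are met (the registered capacity is 3,150 units, below the 3,460 units limit; the preserves are shelf-stable; the number of selling days per month is 12, under the 13 limit). But applying paragraph (n): (n) operates — a current Class 2 Approval is held. (c) is therefore removed.
Exception (d) does not apply: the seller operates through a limited company.
Exception (e)'s conditions are all satisfied: items are individually labelled; a current Standing Waiver is held; gross monthly sales are $960, below the $980 limit. Turning to paragraph (p): (p) operates — the qualifying period is 140 days, below the 160 days limit. (e) is therefore removed.
No exception is made out. Yusuf falls within the general rule.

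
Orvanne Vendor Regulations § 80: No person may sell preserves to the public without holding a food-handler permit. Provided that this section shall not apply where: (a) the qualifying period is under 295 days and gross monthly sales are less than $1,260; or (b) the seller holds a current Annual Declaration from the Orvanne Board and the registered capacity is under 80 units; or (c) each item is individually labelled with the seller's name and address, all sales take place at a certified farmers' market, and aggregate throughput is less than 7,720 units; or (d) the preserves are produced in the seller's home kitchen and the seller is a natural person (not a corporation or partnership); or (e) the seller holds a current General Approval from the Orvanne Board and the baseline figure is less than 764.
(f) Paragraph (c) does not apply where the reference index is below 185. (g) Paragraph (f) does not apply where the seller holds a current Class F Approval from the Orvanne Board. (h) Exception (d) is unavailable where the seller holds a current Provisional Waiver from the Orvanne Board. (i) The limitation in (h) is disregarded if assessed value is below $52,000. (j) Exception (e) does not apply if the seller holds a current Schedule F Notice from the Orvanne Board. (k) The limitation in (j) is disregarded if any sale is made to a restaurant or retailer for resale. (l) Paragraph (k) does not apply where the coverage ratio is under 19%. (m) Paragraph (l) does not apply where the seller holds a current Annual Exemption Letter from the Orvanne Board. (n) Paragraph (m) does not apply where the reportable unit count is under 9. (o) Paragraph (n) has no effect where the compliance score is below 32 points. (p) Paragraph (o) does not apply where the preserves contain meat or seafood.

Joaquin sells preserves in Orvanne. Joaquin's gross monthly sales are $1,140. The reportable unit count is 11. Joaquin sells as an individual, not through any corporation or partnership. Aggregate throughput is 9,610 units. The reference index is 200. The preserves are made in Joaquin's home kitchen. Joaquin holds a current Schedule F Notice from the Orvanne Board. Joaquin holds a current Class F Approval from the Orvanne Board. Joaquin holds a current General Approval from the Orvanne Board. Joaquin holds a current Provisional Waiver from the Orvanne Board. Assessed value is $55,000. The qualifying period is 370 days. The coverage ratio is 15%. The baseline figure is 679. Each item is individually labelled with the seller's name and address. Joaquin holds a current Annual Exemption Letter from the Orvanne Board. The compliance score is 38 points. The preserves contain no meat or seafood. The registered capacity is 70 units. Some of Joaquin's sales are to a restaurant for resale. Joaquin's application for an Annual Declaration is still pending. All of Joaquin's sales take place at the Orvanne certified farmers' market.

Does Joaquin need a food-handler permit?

Exception (a) does not apply: the qualifying period is 370 days, not under 295 days.
Exception (b) requires that the seller holds a current Annual Declaration from the Orvanne Board; but the Annual Declaration is not current, so (b) is unavailable.
Exception (c) does not apply: aggregate throughput is 9,610 units, not less than 7,720 units.
Exception (d) is satisfied on its face — the preserves are home-kitchen produced; the seller is a natural person. But applying paragraphs (h)–(i): (h) operates against (d): a current Provisional Waiver is held. (i) is not engaged (assessed value is $55,000, not below $52,000), so (h) stands. (d) is therefore removed.
Exception (e)'s conditions are all satisfied: a current General Approval is held; the baseline figure is 679, less than the 764 limit. As to paragraphs (j)–(p): (j) applies (a current Schedule F Notice is held), but is overridden by (k): (k) operates against (j): some sales are to a restaurant for resale. (l) is triggered (the coverage ratio is 15%, under the 19% limit), but is displaced by (m): (m) is triggered — a current Annual Exemption Letter is held. (n), which would lift (m), is not engaged — the reportable unit count is 11, not under 9. So (e) applies.

No — exception (e) applies; Joaquin is not required to hold a food-handler permit.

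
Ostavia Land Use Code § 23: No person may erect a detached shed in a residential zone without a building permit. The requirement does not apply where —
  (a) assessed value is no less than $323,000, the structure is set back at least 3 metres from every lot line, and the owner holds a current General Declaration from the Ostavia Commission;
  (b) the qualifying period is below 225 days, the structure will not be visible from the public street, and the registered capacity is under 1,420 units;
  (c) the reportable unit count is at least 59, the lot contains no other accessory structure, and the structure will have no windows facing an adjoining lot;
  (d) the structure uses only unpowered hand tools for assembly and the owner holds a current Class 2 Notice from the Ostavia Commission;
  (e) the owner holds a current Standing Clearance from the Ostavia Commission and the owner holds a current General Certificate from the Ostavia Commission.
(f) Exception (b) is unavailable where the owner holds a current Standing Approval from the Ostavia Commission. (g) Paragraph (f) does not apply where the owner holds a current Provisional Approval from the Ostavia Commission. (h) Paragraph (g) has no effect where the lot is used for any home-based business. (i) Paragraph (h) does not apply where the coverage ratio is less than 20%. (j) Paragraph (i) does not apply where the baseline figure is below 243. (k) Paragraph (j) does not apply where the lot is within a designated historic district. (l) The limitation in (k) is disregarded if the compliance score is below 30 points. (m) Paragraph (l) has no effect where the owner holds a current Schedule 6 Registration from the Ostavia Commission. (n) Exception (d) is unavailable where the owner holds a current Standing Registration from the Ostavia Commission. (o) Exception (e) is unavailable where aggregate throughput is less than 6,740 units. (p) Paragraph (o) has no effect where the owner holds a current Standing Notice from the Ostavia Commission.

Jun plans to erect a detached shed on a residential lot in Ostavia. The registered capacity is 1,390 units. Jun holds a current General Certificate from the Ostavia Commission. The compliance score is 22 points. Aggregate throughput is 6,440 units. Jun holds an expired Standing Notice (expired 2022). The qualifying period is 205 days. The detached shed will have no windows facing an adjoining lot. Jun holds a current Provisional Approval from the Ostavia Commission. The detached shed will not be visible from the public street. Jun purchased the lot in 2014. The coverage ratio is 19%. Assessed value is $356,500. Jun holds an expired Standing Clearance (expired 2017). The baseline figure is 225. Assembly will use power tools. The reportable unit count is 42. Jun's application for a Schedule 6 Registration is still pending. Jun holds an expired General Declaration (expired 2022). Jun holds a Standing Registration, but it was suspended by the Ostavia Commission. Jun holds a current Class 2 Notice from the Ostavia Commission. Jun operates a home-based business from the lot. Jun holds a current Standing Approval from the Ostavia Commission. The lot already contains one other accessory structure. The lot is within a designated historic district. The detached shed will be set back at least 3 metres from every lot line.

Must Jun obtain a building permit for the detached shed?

Exception (a) requires that the owner holds a current General Declaration from the Ostavia Commission; but there is no General Declaration in force, so (a) is unavailable.
All of (b)'s requirements are met (the qualifying period is 205 days, below the 225 days limit; the structure will not be visible from the street; the registered capacity is 1,390 units, under the 1,420 units limit). But: (f) applies — a current Standing Approval is held. (g) would limit (f) — a current Provisional Approval is held — but (h) sets (g) aside: (h) operates against (g): a home-based business operates on the lot. (i) is engaged (the coverage ratio is 19%, less than the 20% limit), but is displaced by (j): (j) operates against (i): the baseline figure is 225, below the 243 limit. (k) is engaged (the lot is in a historic district), but is set aside by (l): (l) operates against (k): the compliance score is 22 points, below the 30 points limit. (m), which would lift (l), is not engaged — the Schedule 6 Registration is not current. Exception (b) does not apply.
Exception (c) does not apply: the reportable unit count is 42, short of 59.
Exception (d) fails — assembly uses power tools.
Exception (e) does not apply: the Standing Clearance is not current.
Every exception is unavailable, so the rule governs.

Yes — Jun must obtain a building permit.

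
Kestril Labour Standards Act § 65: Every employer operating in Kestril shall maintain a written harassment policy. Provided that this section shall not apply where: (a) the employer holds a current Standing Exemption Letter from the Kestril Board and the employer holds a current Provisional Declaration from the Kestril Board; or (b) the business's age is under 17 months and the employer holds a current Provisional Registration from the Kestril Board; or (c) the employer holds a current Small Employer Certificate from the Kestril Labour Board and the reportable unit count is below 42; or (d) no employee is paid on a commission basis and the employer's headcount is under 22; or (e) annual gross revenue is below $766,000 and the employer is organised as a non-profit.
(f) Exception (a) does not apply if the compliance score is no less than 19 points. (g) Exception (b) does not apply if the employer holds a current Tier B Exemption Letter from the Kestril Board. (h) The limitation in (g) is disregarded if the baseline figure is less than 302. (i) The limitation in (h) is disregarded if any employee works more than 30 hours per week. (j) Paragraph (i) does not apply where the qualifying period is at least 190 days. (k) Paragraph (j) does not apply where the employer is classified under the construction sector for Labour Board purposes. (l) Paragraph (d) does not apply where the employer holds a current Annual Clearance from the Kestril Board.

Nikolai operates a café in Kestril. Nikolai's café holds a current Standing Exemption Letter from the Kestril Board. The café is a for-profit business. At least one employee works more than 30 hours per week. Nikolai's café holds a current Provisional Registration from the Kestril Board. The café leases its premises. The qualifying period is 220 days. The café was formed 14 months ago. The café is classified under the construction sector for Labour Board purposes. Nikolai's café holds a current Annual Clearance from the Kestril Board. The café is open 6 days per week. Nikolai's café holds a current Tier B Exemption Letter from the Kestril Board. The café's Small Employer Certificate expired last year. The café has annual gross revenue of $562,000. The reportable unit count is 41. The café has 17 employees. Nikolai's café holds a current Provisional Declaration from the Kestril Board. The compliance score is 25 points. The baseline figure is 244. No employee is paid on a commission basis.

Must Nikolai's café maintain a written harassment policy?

Yes — Nikolai's café must maintain a written harassment policy.

Exception (a): a current Standing Exemption Letter is held; a current Provisional Declaration is held — every condition holds. Turning to paragraph (f): (f) operates against (a): the compliance score is 25 points, meeting the 19 points threshold. (a) is therefore removed.
All of (b)'s requirements are met (the business's age is 14 months, under the 17 months limit; a current Provisional Registration is held). Turning to paragraphs (g)–(k): (g) operates against (b): a current Tier B Exemption Letter is held. (h) is triggered (the baseline figure is 244, less than the 302 limit), but is itself disapplied by (i): (i) operates against (h): at least one employee exceeds 30 hours/week. (j) would limit (i) — the qualifying period is 220 days, meeting the 190 days threshold — but (k) sets (j) aside: (k) operates against (j): the café is classified under the construction sector. Exception (b) does not apply.
Exception (c) requires that the employer holds a current Small Employer Certificate from the Kestril Labour Board; but the Small Employer Certificate has expired, so (c) is unavailable.
Exception (d): no employee is paid on commission; the employer's headcount is 17, under the 22 limit — every condition holds. Turning to paragraph (l): (l) operates against (d): a current Annual Clearance is held. (d) is therefore removed.
Exception (e) requires that the employer is organised as a non-profit; but the employer is for-profit, so (e) is unavailable.
No exception displaces § 65.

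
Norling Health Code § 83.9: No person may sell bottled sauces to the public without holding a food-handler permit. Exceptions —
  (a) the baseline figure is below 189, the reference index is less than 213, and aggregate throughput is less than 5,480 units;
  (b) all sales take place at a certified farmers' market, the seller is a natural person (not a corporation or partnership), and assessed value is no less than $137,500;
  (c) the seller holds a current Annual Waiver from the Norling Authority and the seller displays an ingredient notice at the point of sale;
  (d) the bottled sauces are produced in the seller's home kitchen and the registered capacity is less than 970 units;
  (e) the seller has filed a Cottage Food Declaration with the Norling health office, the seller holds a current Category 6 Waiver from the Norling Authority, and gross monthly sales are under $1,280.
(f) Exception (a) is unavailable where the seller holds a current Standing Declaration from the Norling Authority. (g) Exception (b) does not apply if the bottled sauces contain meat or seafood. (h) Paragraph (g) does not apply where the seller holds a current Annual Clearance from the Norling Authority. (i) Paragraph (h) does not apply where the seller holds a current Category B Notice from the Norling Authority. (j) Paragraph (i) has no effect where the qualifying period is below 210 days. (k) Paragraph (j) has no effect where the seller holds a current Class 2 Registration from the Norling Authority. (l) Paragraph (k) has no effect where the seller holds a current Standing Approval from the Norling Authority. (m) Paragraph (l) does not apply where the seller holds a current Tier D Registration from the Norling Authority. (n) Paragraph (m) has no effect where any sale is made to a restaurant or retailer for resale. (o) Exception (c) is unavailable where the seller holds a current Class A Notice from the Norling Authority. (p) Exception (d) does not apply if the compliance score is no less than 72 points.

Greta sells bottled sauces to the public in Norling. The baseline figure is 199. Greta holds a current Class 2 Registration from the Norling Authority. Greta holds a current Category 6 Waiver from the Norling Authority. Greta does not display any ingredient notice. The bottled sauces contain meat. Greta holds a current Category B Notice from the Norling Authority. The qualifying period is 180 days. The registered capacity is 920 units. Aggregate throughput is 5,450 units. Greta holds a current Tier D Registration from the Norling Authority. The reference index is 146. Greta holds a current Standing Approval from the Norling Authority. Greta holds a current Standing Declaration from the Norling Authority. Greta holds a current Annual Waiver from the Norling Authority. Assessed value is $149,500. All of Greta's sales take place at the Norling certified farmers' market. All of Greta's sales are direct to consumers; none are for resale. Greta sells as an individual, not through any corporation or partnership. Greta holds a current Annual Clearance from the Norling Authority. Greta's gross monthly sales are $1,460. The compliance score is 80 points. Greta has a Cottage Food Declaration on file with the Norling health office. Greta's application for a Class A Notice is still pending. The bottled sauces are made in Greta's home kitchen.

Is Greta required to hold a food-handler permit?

Exception (a) requires that the baseline figure is below 189; but the baseline figure is 199, not below 189, so (a) is unavailable.
Exception (b) is satisfied on its face — all sales are at a certified farmers' market; the seller is a natural person; assessed value is $149,500, meeting the $137,500 threshold. Turning to paragraphs (g)–(n): (g) operates against (b): the bottled sauces contain meat. (h) is triggered (a current Annual Clearance is held), but is overridden by (i): (i) operates — a current Category B Notice is held. (j) would limit (i) — the qualifying period is 180 days, below the 210 days limit — but (k) sets (j) aside: (k) applies — a current Class 2 Registration is held. (l) would limit (k) — a current Standing Approval is held — but (m) sets (l) aside: (m) is engaged — a current Tier D Registration is held. (n), which would lift (m), is inapplicable — no sales are for resale. Exception (b) does not apply.
Exception (c) does not apply: no ingredient notice is displayed.
Exception (d): the bottled sauces are home-kitchen produced; the registered capacity is 920 units, less than the 970 units limit — every condition holds. But applying paragraph (p): (p) operates — the compliance score is 80 points, meeting the 72 points threshold. Exception (d) does not apply.
Exception (e) fails — gross monthly sales are $1,460, not under $1,280.
No exception is made out. Greta falls within the general rule.

Yes — Greta must hold a food-handler permit.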